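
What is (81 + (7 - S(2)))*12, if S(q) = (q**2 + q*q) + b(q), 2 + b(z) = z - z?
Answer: 984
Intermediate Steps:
b(z) = -2 (b(z) = -2 + (z - z) = -2 + 0 = -2)
S(q) = -2 + 2*q**2 (S(q) = (q**2 + q*q) - 2 = (q**2 + q**2) - 2 = 2*q**2 - 2 = -2 + 2*q**2)
(81 + (7 - S(2)))*12 = (81 + (7 - (-2 + 2*2**2)))*12 = (81 + (7 - (-2 + 2*4)))*12 = (81 + (7 - (-2 + 8)))*12 = (81 + (7 - 1*6))*12 = (81 + (7 - 6))*12 = (81 + 1)*12 = 82*12 = 984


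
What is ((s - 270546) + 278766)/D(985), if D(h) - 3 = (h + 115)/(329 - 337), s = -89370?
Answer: 162300/269 ≈ 603.35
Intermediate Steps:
D(h) = -91/8 - h/8 (D(h) = 3 + (h + 115)/(329 - 337) = 3 + (115 + h)/(-8) = 3 + (115 + h)*(-⅛) = 3 + (-115/8 - h/8) = -91/8 - h/8)
((s - 270546) + 278766)/D(985) = ((-89370 - 270546) + 278766)/(-91/8 - ⅛*985) = (-359916 + 278766)/(-91/8 - 985/8) = -81150/(-269/2) = -81150*(-2/269) = 162300/269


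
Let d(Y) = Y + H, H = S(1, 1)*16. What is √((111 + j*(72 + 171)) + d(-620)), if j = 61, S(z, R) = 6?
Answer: √14410 ≈ 120.04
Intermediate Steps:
H = 96 (H = 6*16 = 96)
d(Y) = 96 + Y (d(Y) = Y + 96 = 96 + Y)
√((111 + j*(72 + 171)) + d(-620)) = √((111 + 61*(72 + 171)) + (96 - 620)) = √((111 + 61*243) - 524) = √((111 + 14823) - 524) = √(14934 - 524) = √14410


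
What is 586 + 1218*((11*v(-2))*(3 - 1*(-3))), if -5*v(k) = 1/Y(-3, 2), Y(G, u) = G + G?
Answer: 16328/5 ≈ 3265.6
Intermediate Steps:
Y(G, u) = 2*G
v(k) = 1/30 (v(k) = -1/(5*(2*(-3))) = -⅕/(-6) = -⅕*(-⅙) = 1/30)
586 + 1218*((11*v(-2))*(3 - 1*(-3))) = 586 + 1218*((11*(1/30))*(3 - 1*(-3))) = 586 + 1218*(11*(3 + 3)/30) = 586 + 1218*((11/30)*6) = 586 + 1218*(11/5) = 586 + 13398/5 = 16328/5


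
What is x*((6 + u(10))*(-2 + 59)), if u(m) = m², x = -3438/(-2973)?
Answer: 6924132/991 ≈ 6987.0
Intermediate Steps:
x = 1146/991 (x = -3438*(-1/2973) = 1146/991 ≈ 1.1564)
x*((6 + u(10))*(-2 + 59)) = 1146*((6 + 10²)*(-2 + 59))/991 = 1146*((6 + 100)*57)/991 = 1146*(106*57)/991 = (1146/991)*6042 = 6924132/991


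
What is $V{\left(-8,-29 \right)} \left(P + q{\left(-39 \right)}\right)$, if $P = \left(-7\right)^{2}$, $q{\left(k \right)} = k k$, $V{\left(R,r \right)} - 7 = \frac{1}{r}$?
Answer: $\frac{317140}{29} \approx 10936.0$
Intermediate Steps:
$V{\left(R,r \right)} = 7 + \frac{1}{r}$
$q{\left(k \right)} = k^{2}$
$P = 49$
$V{\left(-8,-29 \right)} \left(P + q{\left(-39 \right)}\right) = \left(7 + \frac{1}{-29}\right) \left(49 + \left(-39\right)^{2}\right) = \left(7 - \frac{1}{29}\right) \left(49 + 1521\right) = \frac{202}{29} \cdot 1570 = \frac{317140}{29}$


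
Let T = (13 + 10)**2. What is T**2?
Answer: 279841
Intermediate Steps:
T = 529 (T = 23**2 = 529)
T**2 = 529**2 = 279841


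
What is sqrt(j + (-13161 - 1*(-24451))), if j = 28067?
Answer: 3*sqrt(4373) ≈ 198.39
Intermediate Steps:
sqrt(j + (-13161 - 1*(-24451))) = sqrt(28067 + (-13161 - 1*(-24451))) = sqrt(28067 + (-13161 + 24451)) = sqrt(28067 + 11290) = sqrt(39357) = 3*sqrt(4373)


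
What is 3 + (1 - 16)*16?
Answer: -237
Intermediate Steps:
3 + (1 - 16)*16 = 3 - 15*16 = 3 - 240 = -237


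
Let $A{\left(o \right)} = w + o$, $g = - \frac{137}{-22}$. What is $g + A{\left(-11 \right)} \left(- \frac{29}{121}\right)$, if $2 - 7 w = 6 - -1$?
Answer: $\frac{15305}{1694} \approx 9.0348$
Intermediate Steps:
$w = - \frac{5}{7}$ ($w = \frac{2}{7} - \frac{6 - -1}{7} = \frac{2}{7} - \frac{6 + 1}{7} = \frac{2}{7} - 1 = - \frac{5}{7} \approx -0.71429$)
$g = \frac{137}{22}$ ($g = \left(-137\right) \left(- \frac{1}{22}\right) = \frac{137}{22} \approx 6.2273$)
$A{\left(o \right)} = - \frac{5}{7} + o$
$g + A{\left(-11 \right)} \left(- \frac{29}{121}\right) = \frac{137}{22} + \left(- \frac{5}{7} - 11\right) \left(- \frac{29}{121}\right) = \frac{137}{22} - \frac{82 \left(\left(-29\right) \frac{1}{121}\right)}{7} = \frac{137}{22} - - \frac{2378}{847} = \frac{137}{22} + \frac{2378}{847} = \frac{15305}{1694}$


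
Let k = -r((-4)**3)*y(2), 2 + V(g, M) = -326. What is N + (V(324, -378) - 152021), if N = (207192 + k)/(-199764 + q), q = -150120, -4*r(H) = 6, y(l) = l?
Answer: -17768228237/116628 ≈ -1.5235e+5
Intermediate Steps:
r(H) = -3/2 (r(H) = -1/4*6 = -3/2)
V(g, M) = -328 (V(g, M) = -2 - 326 = -328)
k = 3 (k = -(-3)*2/2 = -1*(-3) = 3)
N = -69065/116628 (N = (207192 + 3)/(-199764 - 150120) = 207195/(-349884) = 207195*(-1/349884) = -69065/116628 ≈ -0.59218)
N + (V(324, -378) - 152021) = -69065/116628 + (-328 - 152021) = -69065/116628 - 152349 = -17768228237/116628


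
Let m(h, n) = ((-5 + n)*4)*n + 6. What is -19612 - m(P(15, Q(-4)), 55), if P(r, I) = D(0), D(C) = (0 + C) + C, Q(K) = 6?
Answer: -30618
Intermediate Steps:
D(C) = 2*C (D(C) = C + C = 2*C)
P(r, I) = 0 (P(r, I) = 2*0 = 0)
m(h, n) = 6 + n*(-20 + 4*n) (m(h, n) = (-20 + 4*n)*n + 6 = n*(-20 + 4*n) + 6 = 6 + n*(-20 + 4*n))
-19612 - m(P(15, Q(-4)), 55) = -19612 - (6 - 20*55 + 4*55²) = -19612 - (6 - 1100 + 4*3025) = -19612 - (6 - 1100 + 12100) = -19612 - 1*11006 = -19612 - 11006 = -30618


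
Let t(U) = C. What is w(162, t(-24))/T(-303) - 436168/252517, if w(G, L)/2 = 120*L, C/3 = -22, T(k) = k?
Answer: 1289236792/25504217 ≈ 50.550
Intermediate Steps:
C = -66 (C = 3*(-22) = -66)
t(U) = -66
w(G, L) = 240*L (w(G, L) = 2*(120*L) = 240*L)
w(162, t(-24))/T(-303) - 436168/252517 = (240*(-66))/(-303) - 436168/252517 = -15840*(-1/303) - 436168*1/252517 = 5280/101 - 436168/252517 = 1289236792/25504217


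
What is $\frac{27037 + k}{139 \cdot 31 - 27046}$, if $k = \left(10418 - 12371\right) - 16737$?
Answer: $- \frac{8347}{22737} \approx -0.36711$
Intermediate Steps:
$k = -18690$ ($k = -1953 - 16737 = -18690$)
$\frac{27037 + k}{139 \cdot 31 - 27046} = \frac{27037 - 18690}{139 \cdot 31 - 27046} = \frac{8347}{4309 - 27046} = \frac{8347}{-22737} = 8347 \left(- \frac{1}{22737}\right) = - \frac{8347}{22737}$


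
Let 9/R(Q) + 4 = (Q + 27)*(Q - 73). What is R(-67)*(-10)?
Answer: -45/2798 ≈ -0.016083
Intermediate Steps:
R(Q) = 9/(-4 + (-73 + Q)*(27 + Q)) (R(Q) = 9/(-4 + (Q + 27)*(Q - 73)) = 9/(-4 + (27 + Q)*(-73 + Q)) = 9/(-4 + (-73 + Q)*(27 + Q)))
R(-67)*(-10) = (9/(-1975 + (-67)**2 - 46*(-67)))*(-10) = (9/(-1975 + 4489 + 3082))*(-10) = (9/5596)*(-10) = -45/2798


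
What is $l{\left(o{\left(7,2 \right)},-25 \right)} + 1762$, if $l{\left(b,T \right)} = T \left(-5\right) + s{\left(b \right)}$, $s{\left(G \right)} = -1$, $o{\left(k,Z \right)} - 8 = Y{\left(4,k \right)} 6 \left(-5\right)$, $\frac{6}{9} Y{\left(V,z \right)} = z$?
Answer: $1886$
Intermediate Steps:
$Y{\left(V,z \right)} = \frac{3 z}{2}$
$o{\left(k,Z \right)} = 8 - 45 k$ ($o{\left(k,Z \right)} = 8 + \frac{3 k}{2} \cdot 6 \left(-5\right) = 8 + 9 k \left(-5\right) = 8 - 45 k$)
$l{\left(b,T \right)} = -1 - 5 T$ ($l{\left(b,T \right)} = T \left(-5\right) - 1 = - 5 T - 1 = -1 - 5 T$)
$l{\left(o{\left(7,2 \right)},-25 \right)} + 1762 = \left(-1 - -125\right) + 1762 = \left(-1 + 125\right) + 1762 = 124 + 1762 = 1886$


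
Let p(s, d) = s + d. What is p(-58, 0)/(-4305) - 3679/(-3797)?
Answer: 16058321/16346085 ≈ 0.98240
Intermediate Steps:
p(s, d) = d + s
p(-58, 0)/(-4305) - 3679/(-3797) = (0 - 58)/(-4305) - 3679/(-3797) = -58*(-1/4305) - 3679*(-1/3797) = 58/4305 + 3679/3797 = 16058321/16346085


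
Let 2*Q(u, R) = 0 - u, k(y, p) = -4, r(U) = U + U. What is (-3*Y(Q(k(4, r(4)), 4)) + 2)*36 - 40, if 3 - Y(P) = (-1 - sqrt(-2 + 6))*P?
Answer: -940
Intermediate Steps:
r(U) = 2*U
Q(u, R) = -u/2 (Q(u, R) = (0 - u)/2 = (-u)/2 = -u/2)
Y(P) = 3 + 3*P (Y(P) = 3 - (-1 - sqrt(-2 + 6))*P = 3 - (-1 - sqrt(4))*P = 3 - (-1 - 1*2)*P = 3 - (-1 - 2)*P = 3 - (-3)*P = 3 + 3*P)
(-3*Y(Q(k(4, r(4)), 4)) + 2)*36 - 40 = (-3*(3 + 3*(-1/2*(-4))) + 2)*36 - 40 = (-3*(3 + 3*2) + 2)*36 - 40 = (-3*(3 + 6) + 2)*36 - 40 = (-3*9 + 2)*36 - 40 = (-27 + 2)*36 - 40 = -25*36 - 40 = -900 - 40 = -940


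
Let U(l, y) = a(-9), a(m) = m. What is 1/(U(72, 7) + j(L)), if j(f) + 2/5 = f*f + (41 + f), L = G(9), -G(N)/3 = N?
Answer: 5/3668 ≈ 0.0013631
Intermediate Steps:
G(N) = -3*N
L = -27 (L = -3*9 = -27)
U(l, y) = -9
j(f) = 203/5 + f + f² (j(f) = -⅖ + (f*f + (41 + f)) = -⅖ + (f² + (41 + f)) = -⅖ + (41 + f + f²) = 203/5 + f + f²)
1/(U(72, 7) + j(L)) = 1/(-9 + (203/5 - 27 + (-27)²)) = 1/(-9 + (203/5 - 27 + 729)) = 1/(-9 + 3713/5) = 1/(3668/5) = 5/3668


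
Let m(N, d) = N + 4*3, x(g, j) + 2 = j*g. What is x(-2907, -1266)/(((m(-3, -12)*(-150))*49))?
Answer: -368026/6615 ≈ -55.635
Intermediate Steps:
x(g, j) = -2 + g*j (x(g, j) = -2 + j*g = -2 + g*j)
m(N, d) = 12 + N (m(N, d) = N + 12 = 12 + N)
x(-2907, -1266)/(((m(-3, -12)*(-150))*49)) = (-2 - 2907*(-1266))/((((12 - 3)*(-150))*49)) = (-2 + 3680262)/(((9*(-150))*49)) = 3680260/((-1350*49)) = 3680260/(-66150) = 3680260*(-1/66150) = -368026/6615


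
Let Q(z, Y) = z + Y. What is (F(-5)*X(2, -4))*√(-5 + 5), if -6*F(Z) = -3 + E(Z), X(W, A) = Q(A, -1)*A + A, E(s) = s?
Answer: 0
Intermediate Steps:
Q(z, Y) = Y + z
X(W, A) = A + A*(-1 + A) (X(W, A) = (-1 + A)*A + A = A*(-1 + A) + A = A + A*(-1 + A))
F(Z) = ½ - Z/6 (F(Z) = -(-3 + Z)/6 = ½ - Z/6)
(F(-5)*X(2, -4))*√(-5 + 5) = ((½ - ⅙*(-5))*(-4)²)*√(-5 + 5) = ((½ + ⅚)*16)*√0 = ((4/3)*16)*0 = (64/3)*0 = 0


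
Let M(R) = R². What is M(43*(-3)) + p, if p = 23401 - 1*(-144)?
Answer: 40186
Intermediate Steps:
p = 23545 (p = 23401 + 144 = 23545)
M(43*(-3)) + p = (43*(-3))² + 23545 = (-129)² + 23545 = 16641 + 23545 = 40186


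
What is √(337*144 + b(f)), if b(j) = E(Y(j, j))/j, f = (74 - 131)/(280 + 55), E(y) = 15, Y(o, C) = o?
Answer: √17486783/19 ≈ 220.09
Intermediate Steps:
f = -57/335 ≈ -0.17015
b(j) = 15/j
√(337*144 + b(f)) = √(337*144 + 15/(-57/335)) = √(48528 + 15*(-335/57)) = √(48528 - 1675/19) = √(920357/19) = √17486783/19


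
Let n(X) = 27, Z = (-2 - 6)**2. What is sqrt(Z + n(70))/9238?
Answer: sqrt(91)/9238 ≈ 0.0010326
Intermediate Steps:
Z = 64 (Z = (-8)**2 = 64)
sqrt(Z + n(70))/9238 = sqrt(64 + 27)/9238 = sqrt(91)*(1/9238) = sqrt(91)/9238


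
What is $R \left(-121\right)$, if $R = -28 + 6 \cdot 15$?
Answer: $-7502$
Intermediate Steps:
$R = 62$ ($R = -28 + 90 = 62$)
$R \left(-121\right) = 62 \left(-121\right) = -7502$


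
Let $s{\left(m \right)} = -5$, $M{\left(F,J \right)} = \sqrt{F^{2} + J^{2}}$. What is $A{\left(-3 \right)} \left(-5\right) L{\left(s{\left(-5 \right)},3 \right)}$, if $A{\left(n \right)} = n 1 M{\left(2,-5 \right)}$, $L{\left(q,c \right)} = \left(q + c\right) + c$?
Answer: $15 \sqrt{29} \approx 80.777$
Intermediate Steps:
$L{\left(q,c \right)} = q + 2 c$ ($L{\left(q,c \right)} = \left(c + q\right) + c = q + 2 c$)
$A{\left(n \right)} = n \sqrt{29}$ ($A{\left(n \right)} = n 1 \sqrt{2^{2} + \left(-5\right)^{2}} = n \sqrt{4 + 25} = n \sqrt{29}$)
$A{\left(-3 \right)} \left(-5\right) L{\left(s{\left(-5 \right)},3 \right)} = - 3 \sqrt{29} \left(-5\right) \left(-5 + 2 \cdot 3\right) = 15 \sqrt{29} \left(-5 + 6\right) = 15 \sqrt{29} \cdot 1 = 15 \sqrt{29}$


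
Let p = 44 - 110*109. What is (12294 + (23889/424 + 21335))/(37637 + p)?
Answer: 14282585/10892984 ≈ 1.3112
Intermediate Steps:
p = -11946 (p = 44 - 11990 = -11946)
(12294 + (23889/424 + 21335))/(37637 + p) = (12294 + (23889/424 + 21335))/(37637 - 11946) = (12294 + (23889*(1/424) + 21335))/25691 = (12294 + (23889/424 + 21335))*(1/25691) = (12294 + 9069929/424)*(1/25691) = (14282585/424)*(1/25691) = 14282585/10892984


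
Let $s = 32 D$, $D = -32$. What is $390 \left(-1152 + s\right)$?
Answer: $-848640$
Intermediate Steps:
$s = -1024$ ($s = 32 \left(-32\right) = -1024$)
$390 \left(-1152 + s\right) = 390 \left(-1152 - 1024\right) = 390 \left(-2176\right) = -848640$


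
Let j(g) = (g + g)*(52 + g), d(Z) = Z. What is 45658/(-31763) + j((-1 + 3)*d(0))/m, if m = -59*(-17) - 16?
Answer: -45658/31763 ≈ -1.4375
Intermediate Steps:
j(g) = 2*g*(52 + g) (j(g) = (2*g)*(52 + g) = 2*g*(52 + g))
m = 987 (m = 1003 - 16 = 987)
45658/(-31763) + j((-1 + 3)*d(0))/m = 45658/(-31763) + (2*((-1 + 3)*0)*(52 + (-1 + 3)*0))/987 = 45658*(-1/31763) + (2*(2*0)*(52 + 2*0))*(1/987) = -45658/31763 + (2*0*(52 + 0))*(1/987) = -45658/31763 + (2*0*52)*(1/987) = -45658/31763 + 0*(1/987) = -45658/31763 + 0 = -45658/31763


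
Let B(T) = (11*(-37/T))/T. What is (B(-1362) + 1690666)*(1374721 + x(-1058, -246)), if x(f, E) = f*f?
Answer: 7822098570413724245/1855044 ≈ 4.2167e+12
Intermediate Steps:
x(f, E) = f²
B(T) = -407/T² (B(T) = (-407/T)/T = -407/T²)
(B(-1362) + 1690666)*(1374721 + x(-1058, -246)) = (-407/(-1362)² + 1690666)*(1374721 + (-1058)²) = (-407*1/1855044 + 1690666)*(1374721 + 1119364) = (-407/1855044 + 1690666)*2494085 = (3136259818897/1855044)*2494085 = 7822098570413724245/1855044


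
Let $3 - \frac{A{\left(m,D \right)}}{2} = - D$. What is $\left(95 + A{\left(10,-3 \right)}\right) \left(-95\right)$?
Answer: $-9025$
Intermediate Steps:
$A{\left(m,D \right)} = 6 + 2 D$ ($A{\left(m,D \right)} = 6 - 2 \left(- D\right) = 6 + 2 D$)
$\left(95 + A{\left(10,-3 \right)}\right) \left(-95\right) = \left(95 + \left(6 + 2 \left(-3\right)\right)\right) \left(-95\right) = \left(95 + \left(6 - 6\right)\right) \left(-95\right) = \left(95 + 0\right) \left(-95\right) = 95 \left(-95\right) = -9025$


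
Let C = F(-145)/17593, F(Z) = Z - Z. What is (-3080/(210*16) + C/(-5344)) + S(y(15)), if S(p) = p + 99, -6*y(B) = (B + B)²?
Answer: -623/12 ≈ -51.917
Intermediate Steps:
F(Z) = 0
y(B) = -2*B²/3 (y(B) = -(B + B)²/6 = -4*B²/6 = -2*B²/3)
S(p) = 99 + p
C = 0 (C = 0/17593 = 0*(1/17593) = 0)
(-3080/(210*16) + C/(-5344)) + S(y(15)) = (-3080/(210*16) + 0/(-5344)) + (99 - ⅔*15²) = (-3080/3360 + 0*(-1/5344)) + (99 - ⅔*225) = (-3080*1/3360 + 0) + (99 - 150) = (-11/12 + 0) - 51 = -11/12 - 51 = -623/12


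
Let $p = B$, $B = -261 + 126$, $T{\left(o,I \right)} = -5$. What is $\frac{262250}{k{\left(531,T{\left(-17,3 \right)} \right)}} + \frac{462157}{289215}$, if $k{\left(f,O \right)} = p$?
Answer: $- \frac{1684094279}{867645} \approx -1941.0$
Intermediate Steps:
$B = -135$
$p = -135$
$k{\left(f,O \right)} = -135$
$\frac{262250}{k{\left(531,T{\left(-17,3 \right)} \right)}} + \frac{462157}{289215} = \frac{262250}{-135} + \frac{462157}{289215} = 262250 \left(- \frac{1}{135}\right) + 462157 \cdot \frac{1}{289215} = - \frac{52450}{27} + \frac{462157}{289215} = - \frac{1684094279}{867645}$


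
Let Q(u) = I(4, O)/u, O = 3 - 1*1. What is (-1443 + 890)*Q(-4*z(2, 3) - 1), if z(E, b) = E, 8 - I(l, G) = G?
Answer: 1106/3 ≈ 368.67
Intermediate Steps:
O = 2 (O = 3 - 1 = 2)
I(l, G) = 8 - G
Q(u) = 6/u (Q(u) = (8 - 1*2)/u = (8 - 2)/u = 6/u)
(-1443 + 890)*Q(-4*z(2, 3) - 1) = (-1443 + 890)*(6/(-4*2 - 1)) = -3318/(-8 - 1) = -3318/(-9) = -3318*(-1)/9 = -553*(-⅔) = 1106/3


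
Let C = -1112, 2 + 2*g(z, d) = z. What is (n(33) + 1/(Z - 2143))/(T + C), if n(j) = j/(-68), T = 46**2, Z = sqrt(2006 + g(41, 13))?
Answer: -303259399/626794786384 - sqrt(8102)/9217570388 ≈ -0.00048384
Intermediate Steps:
g(z, d) = -1 + z/2
Z = sqrt(8102)/2 (Z = sqrt(2006 + (-1 + (1/2)*41)) = sqrt(2006 + (-1 + 41/2)) = sqrt(2006 + 39/2) = sqrt(4051/2) = sqrt(8102)/2 ≈ 45.006)
T = 2116
n(j) = -j/68 (n(j) = j*(-1/68) = -j/68)
(n(33) + 1/(Z - 2143))/(T + C) = (-1/68*33 + 1/(sqrt(8102)/2 - 2143))/(2116 - 1112) = (-33/68 + 1/(-2143 + sqrt(8102)/2))/1004 = (-33/68 + 1/(-2143 + sqrt(8102)/2))*(1/1004) = -33/68272 + 1/(1004*(-2143 + sqrt(8102)/2))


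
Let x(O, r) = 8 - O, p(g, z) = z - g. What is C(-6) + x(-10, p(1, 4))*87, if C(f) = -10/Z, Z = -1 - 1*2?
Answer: 4708/3 ≈ 1569.3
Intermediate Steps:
Z = -3 (Z = -1 - 2 = -3)
C(f) = 10/3 (C(f) = -10/(-3) = -10*(-⅓) = 10/3)
C(-6) + x(-10, p(1, 4))*87 = 10/3 + (8 - 1*(-10))*87 = 10/3 + (8 + 10)*87 = 10/3 + 18*87 = 10/3 + 1566 = 4708/3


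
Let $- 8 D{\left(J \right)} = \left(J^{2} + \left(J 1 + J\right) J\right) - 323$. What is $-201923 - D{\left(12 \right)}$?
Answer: $- \frac{1615275}{8} \approx -2.0191 \cdot 10^{5}$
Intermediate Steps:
$D{\left(J \right)} = \frac{323}{8} - \frac{3 J^{2}}{8}$ ($D{\left(J \right)} = - \frac{\left(J^{2} + \left(J 1 + J\right) J\right) - 323}{8} = - \frac{\left(J^{2} + \left(J + J\right) J\right) - 323}{8} = - \frac{\left(J^{2} + 2 J J\right) - 323}{8} = - \frac{\left(J^{2} + 2 J^{2}\right) - 323}{8} = - \frac{3 J^{2} - 323}{8} = - \frac{-323 + 3 J^{2}}{8} = \frac{323}{8} - \frac{3 J^{2}}{8}$)
$-201923 - D{\left(12 \right)} = -201923 - \left(\frac{323}{8} - \frac{3 \cdot 12^{2}}{8}\right) = -201923 - \left(\frac{323}{8} - 54\right) = -201923 - - \frac{109}{8} = -201923 + \frac{109}{8} = - \frac{1615275}{8}$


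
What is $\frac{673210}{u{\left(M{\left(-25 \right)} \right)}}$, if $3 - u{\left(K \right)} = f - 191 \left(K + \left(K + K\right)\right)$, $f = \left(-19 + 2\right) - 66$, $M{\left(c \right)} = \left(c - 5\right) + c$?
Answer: $- \frac{673210}{31429} \approx -21.42$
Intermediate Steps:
$M{\left(c \right)} = -5 + 2 c$ ($M{\left(c \right)} = \left(-5 + c\right) + c = -5 + 2 c$)
$f = -83$ ($f = -17 - 66 = -83$)
$u{\left(K \right)} = 86 + 573 K$ ($u{\left(K \right)} = 3 - \left(-83 - 191 \left(K + \left(K + K\right)\right)\right) = 3 - \left(-83 - 191 \left(K + 2 K\right)\right) = 3 - \left(-83 - 191 \cdot 3 K\right) = 3 - \left(-83 - 573 K\right) = 3 + \left(83 + 573 K\right) = 86 + 573 K$)
$\frac{673210}{u{\left(M{\left(-25 \right)} \right)}} = \frac{673210}{86 + 573 \left(-5 + 2 \left(-25\right)\right)} = \frac{673210}{86 + 573 \left(-5 - 50\right)} = \frac{673210}{86 + 573 \left(-55\right)} = \frac{673210}{86 - 31515} = \frac{673210}{-31429} = 673210 \left(- \frac{1}{31429}\right) = - \frac{673210}{31429}$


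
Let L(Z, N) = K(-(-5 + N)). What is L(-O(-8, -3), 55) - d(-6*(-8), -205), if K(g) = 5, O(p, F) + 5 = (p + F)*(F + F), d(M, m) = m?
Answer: 210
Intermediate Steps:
O(p, F) = -5 + 2*F*(F + p) (O(p, F) = -5 + (p + F)*(F + F) = -5 + (F + p)*(2*F) = -5 + 2*F*(F + p))
L(Z, N) = 5
L(-O(-8, -3), 55) - d(-6*(-8), -205) = 5 - 1*(-205) = 5 + 205 = 210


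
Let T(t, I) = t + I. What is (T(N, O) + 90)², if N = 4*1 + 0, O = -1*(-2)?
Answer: 9216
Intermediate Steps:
O = 2
N = 4 (N = 4 + 0 = 4)
T(t, I) = I + t
(T(N, O) + 90)² = ((2 + 4) + 90)² = (6 + 90)² = 96² = 9216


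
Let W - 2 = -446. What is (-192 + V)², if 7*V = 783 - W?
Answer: 13689/49 ≈ 279.37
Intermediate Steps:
W = -444 (W = 2 - 446 = -444)
V = 1227/7 (V = (783 - 1*(-444))/7 = (783 + 444)/7 = (⅐)*1227 = 1227/7 ≈ 175.29)
(-192 + V)² = (-192 + 1227/7)² = (-117/7)² = 13689/49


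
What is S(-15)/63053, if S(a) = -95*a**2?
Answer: -21375/63053 ≈ -0.33900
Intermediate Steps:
S(-15)/63053 = -95*(-15)**2/63053 = -95*225*(1/63053) = -21375*1/63053 = -21375/63053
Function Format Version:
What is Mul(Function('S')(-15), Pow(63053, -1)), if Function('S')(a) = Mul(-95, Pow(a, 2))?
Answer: Rational(-21375, 63053) ≈ -0.33900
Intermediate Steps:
Mul(Function('S')(-15), Pow(63053, -1)) = Mul(Mul(-95, Pow(-15, 2)), Pow(63053, -1)) = Mul(Mul(-95, 225), Rational(1, 63053)) = Mul(-21375, Rational(1, 63053)) = Rational(-21375, 63053)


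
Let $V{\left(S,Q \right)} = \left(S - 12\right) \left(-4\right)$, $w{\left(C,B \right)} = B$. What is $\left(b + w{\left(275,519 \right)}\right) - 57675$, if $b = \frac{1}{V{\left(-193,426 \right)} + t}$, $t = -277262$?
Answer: $- \frac{15800318953}{276442} \approx -57156.0$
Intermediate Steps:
$V{\left(S,Q \right)} = 48 - 4 S$ ($V{\left(S,Q \right)} = \left(-12 + S\right) \left(-4\right) = 48 - 4 S$)
$b = - \frac{1}{276442}$ ($b = \frac{1}{\left(48 - -772\right) - 277262} = \frac{1}{\left(48 + 772\right) - 277262} = \frac{1}{820 - 277262} = \frac{1}{-276442} = - \frac{1}{276442} \approx -3.6174 \cdot 10^{-6}$)
$\left(b + w{\left(275,519 \right)}\right) - 57675 = \left(- \frac{1}{276442} + 519\right) - 57675 = \frac{143473397}{276442} - 57675 = - \frac{15800318953}{276442}$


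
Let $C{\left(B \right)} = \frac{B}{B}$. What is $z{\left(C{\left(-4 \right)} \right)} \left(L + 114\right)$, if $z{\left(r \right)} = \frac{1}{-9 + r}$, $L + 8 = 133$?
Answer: $- \frac{239}{8} \approx -29.875$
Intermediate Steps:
$L = 125$ ($L = -8 + 133 = 125$)
$C{\left(B \right)} = 1$
$z{\left(C{\left(-4 \right)} \right)} \left(L + 114\right) = \frac{125 + 114}{-9 + 1} = \frac{1}{-8} \cdot 239 = \left(- \frac{1}{8}\right) 239 = - \frac{239}{8}$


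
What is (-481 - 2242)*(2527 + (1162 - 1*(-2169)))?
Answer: -15951334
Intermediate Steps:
(-481 - 2242)*(2527 + (1162 - 1*(-2169))) = -2723*(2527 + (1162 + 2169)) = -2723*(2527 + 3331) = -2723*5858 = -15951334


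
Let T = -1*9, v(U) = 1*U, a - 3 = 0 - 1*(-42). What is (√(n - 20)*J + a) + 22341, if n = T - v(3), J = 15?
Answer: 22386 + 60*I*√2 ≈ 22386.0 + 84.853*I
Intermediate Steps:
a = 45 (a = 3 + (0 - 1*(-42)) = 3 + (0 + 42) = 3 + 42 = 45)
v(U) = U
T = -9
n = -12 (n = -9 - 1*3 = -9 - 3 = -12)
(√(n - 20)*J + a) + 22341 = (√(-12 - 20)*15 + 45) + 22341 = (√(-32)*15 + 45) + 22341 = ((4*I*√2)*15 + 45) + 22341 = (60*I*√2 + 45) + 22341 = (45 + 60*I*√2) + 22341 = 22386 + 60*I*√2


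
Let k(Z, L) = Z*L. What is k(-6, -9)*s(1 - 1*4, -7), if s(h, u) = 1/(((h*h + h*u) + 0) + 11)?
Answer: 54/41 ≈ 1.3171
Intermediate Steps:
s(h, u) = 1/(11 + h² + h*u) (s(h, u) = 1/(((h² + h*u) + 0) + 11) = 1/((h² + h*u) + 11) = 1/(11 + h² + h*u))
k(Z, L) = L*Z
k(-6, -9)*s(1 - 1*4, -7) = (-9*(-6))/(11 + (1 - 1*4)² + (1 - 1*4)*(-7)) = 54/(11 + (1 - 4)² + (1 - 4)*(-7)) = 54/(11 + (-3)² - 3*(-7)) = 54/(11 + 9 + 21) = 54/41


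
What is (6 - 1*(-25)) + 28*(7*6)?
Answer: 1207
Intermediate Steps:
(6 - 1*(-25)) + 28*(7*6) = (6 + 25) + 28*42 = 31 + 1176 = 1207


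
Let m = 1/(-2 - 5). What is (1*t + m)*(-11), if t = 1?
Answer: -66/7 ≈ -9.4286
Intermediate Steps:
m = -⅐ (m = 1/(-7) = -⅐ ≈ -0.14286)
(1*t + m)*(-11) = (1*1 - ⅐)*(-11) = (1 - ⅐)*(-11) = (6/7)*(-11) = -66/7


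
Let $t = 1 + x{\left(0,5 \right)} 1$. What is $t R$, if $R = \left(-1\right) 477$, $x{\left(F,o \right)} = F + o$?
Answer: $-2862$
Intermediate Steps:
$R = -477$
$t = 6$ ($t = 1 + \left(0 + 5\right) 1 = 1 + 5 \cdot 1 = 1 + 5 = 6$)
$t R = 6 \left(-477\right) = -2862$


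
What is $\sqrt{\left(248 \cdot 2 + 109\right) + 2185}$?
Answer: $3 \sqrt{310} \approx 52.82$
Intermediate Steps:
$\sqrt{\left(248 \cdot 2 + 109\right) + 2185} = \sqrt{\left(496 + 109\right) + 2185} = \sqrt{605 + 2185} = \sqrt{2790} = 3 \sqrt{310}$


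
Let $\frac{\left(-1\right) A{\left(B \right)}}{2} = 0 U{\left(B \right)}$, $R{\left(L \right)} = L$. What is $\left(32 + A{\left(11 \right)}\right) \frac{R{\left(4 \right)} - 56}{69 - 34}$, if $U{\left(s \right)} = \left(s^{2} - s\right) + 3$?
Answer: $- \frac{1664}{35} \approx -47.543$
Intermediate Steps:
$U{\left(s \right)} = 3 + s^{2} - s$
$A{\left(B \right)} = 0$ ($A{\left(B \right)} = - 2 \cdot 0 \left(3 + B^{2} - B\right) = \left(-2\right) 0 = 0$)
$\left(32 + A{\left(11 \right)}\right) \frac{R{\left(4 \right)} - 56}{69 - 34} = \left(32 + 0\right) \frac{4 - 56}{69 - 34} = 32 \left(- \frac{52}{35}\right) = - \frac{1664}{35}$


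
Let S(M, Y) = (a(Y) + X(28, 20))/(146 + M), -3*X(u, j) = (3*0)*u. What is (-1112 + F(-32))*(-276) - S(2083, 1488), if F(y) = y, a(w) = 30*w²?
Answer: 212456352/743 ≈ 2.8594e+5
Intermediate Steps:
X(u, j) = 0 (X(u, j) = -3*0*u/3 = -0*u = -⅓*0 = 0)
S(M, Y) = 30*Y²/(146 + M) (S(M, Y) = (30*Y² + 0)/(146 + M) = (30*Y²)/(146 + M) = 30*Y²/(146 + M))
(-1112 + F(-32))*(-276) - S(2083, 1488) = (-1112 - 32)*(-276) - 30*1488²/(146 + 2083) = -1144*(-276) - 30*2214144/2229 = 315744 - 30*2214144/2229 = 315744 - 1*22141440/743 = 315744 - 22141440/743 = 212456352/743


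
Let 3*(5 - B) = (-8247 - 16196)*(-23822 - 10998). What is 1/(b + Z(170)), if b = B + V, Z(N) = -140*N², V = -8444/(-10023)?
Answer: -3341/961365224367 ≈ -3.4753e-9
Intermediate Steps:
B = -851105245/3 (B = 5 - (-8247 - 16196)*(-23822 - 10998)/3 = 5 - (-24443)*(-34820)/3 = 5 - ⅓*851105260 = 5 - 851105260/3 = -851105245/3 ≈ -2.8370e+8)
V = 8444/10023 (V = -8444*(-1/10023) = 8444/10023 ≈ 0.84246)
b = -947847538367/3341 (b = -851105245/3 + 8444/10023 = -947847538367/3341 ≈ -2.8370e+8)
1/(b + Z(170)) = 1/(-947847538367/3341 - 140*170²) = 1/(-947847538367/3341 - 140*28900) = 1/(-947847538367/3341 - 4046000) = 1/(-961365224367/3341) = -3341/961365224367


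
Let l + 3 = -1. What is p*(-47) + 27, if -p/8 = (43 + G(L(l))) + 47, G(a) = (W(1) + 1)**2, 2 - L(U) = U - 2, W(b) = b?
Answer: 35371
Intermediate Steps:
l = -4 (l = -3 - 1 = -4)
L(U) = 4 - U (L(U) = 2 - (U - 2) = 2 - (-2 + U) = 2 + (2 - U) = 4 - U)
G(a) = 4 (G(a) = (1 + 1)**2 = 2**2 = 4)
p = -752 (p = -8*((43 + 4) + 47) = -8*(47 + 47) = -8*94 = -752)
p*(-47) + 27 = -752*(-47) + 27 = 35344 + 27 = 35371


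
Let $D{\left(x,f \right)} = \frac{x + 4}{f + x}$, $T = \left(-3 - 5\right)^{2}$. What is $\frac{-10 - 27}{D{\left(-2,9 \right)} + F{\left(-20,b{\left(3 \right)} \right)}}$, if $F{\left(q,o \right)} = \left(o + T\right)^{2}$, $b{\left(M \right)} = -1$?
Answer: $- \frac{259}{27785} \approx -0.0093216$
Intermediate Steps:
$T = 64$ ($T = \left(-8\right)^{2} = 64$)
$D{\left(x,f \right)} = \frac{4 + x}{f + x}$
$F{\left(q,o \right)} = \left(64 + o\right)^{2}$ ($F{\left(q,o \right)} = \left(o + 64\right)^{2} = \left(64 + o\right)^{2}$)
$\frac{-10 - 27}{D{\left(-2,9 \right)} + F{\left(-20,b{\left(3 \right)} \right)}} = \frac{-10 - 27}{\frac{4 - 2}{9 - 2} + \left(64 - 1\right)^{2}} = - \frac{37}{\frac{1}{7} \cdot 2 + 63^{2}} = - \frac{37}{\frac{1}{7} \cdot 2 + 3969} = - \frac{37}{\frac{2}{7} + 3969} = - \frac{37}{\frac{27785}{7}} = \left(-37\right) \frac{7}{27785} = - \frac{259}{27785}$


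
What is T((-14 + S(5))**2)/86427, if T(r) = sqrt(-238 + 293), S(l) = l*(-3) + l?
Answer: sqrt(55)/86427 ≈ 8.5809e-5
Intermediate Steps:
S(l) = -2*l (S(l) = -3*l + l = -2*l)
T(r) = sqrt(55)
T((-14 + S(5))**2)/86427 = sqrt(55)/86427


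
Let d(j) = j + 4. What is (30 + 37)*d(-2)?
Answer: 134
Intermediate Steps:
d(j) = 4 + j
(30 + 37)*d(-2) = (30 + 37)*(4 - 2) = 67*2 = 134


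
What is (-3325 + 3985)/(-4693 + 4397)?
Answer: -165/74 ≈ -2.2297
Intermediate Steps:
(-3325 + 3985)/(-4693 + 4397) = 660/(-296) = 660*(-1/296) = -165/74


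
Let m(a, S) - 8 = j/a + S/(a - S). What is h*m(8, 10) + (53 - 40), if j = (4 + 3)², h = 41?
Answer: 3097/8 ≈ 387.13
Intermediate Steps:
j = 49 (j = 7² = 49)
m(a, S) = 8 + 49/a + S/(a - S) (m(a, S) = 8 + (49/a + S/(a - S)) = 8 + 49/a + S/(a - S))
h*m(8, 10) + (53 - 40) = 41*((-49*8 - 8*8² + 49*10 + 7*10*8)/(8*(10 - 1*8))) + (53 - 40) = 41*((-392 - 8*64 + 490 + 560)/(8*(10 - 8))) + 13 = 41*((⅛)*(-392 - 512 + 490 + 560)/2) + 13 = 41*((⅛)*(½)*146) + 13 = 41*(73/8) + 13 = 2993/8 + 13 = 3097/8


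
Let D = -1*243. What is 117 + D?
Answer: -126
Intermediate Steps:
D = -243
117 + D = 117 - 243 = -126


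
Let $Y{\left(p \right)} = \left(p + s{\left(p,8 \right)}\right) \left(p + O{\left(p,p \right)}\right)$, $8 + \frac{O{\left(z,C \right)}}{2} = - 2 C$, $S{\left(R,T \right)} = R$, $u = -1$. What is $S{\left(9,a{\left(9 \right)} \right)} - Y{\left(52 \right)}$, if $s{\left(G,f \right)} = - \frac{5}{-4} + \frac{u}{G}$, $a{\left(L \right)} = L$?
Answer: $\frac{119141}{13} \approx 9164.7$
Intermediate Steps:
$s{\left(G,f \right)} = \frac{5}{4} - \frac{1}{G}$ ($s{\left(G,f \right)} = - \frac{5}{-4} - \frac{1}{G} = \left(-5\right) \left(- \frac{1}{4}\right) - \frac{1}{G} = \frac{5}{4} - \frac{1}{G}$)
$O{\left(z,C \right)} = -16 - 4 C$ ($O{\left(z,C \right)} = -16 + 2 \left(- 2 C\right) = -16 - 4 C$)
$Y{\left(p \right)} = \left(-16 - 3 p\right) \left(\frac{5}{4} + p - \frac{1}{p}\right)$ ($Y{\left(p \right)} = \left(p + \left(\frac{5}{4} - \frac{1}{p}\right)\right) \left(p - \left(16 + 4 p\right)\right) = \left(\frac{5}{4} + p - \frac{1}{p}\right) \left(-16 - 3 p\right) = \left(-16 - 3 p\right) \left(\frac{5}{4} + p - \frac{1}{p}\right)$)
$S{\left(9,a{\left(9 \right)} \right)} - Y{\left(52 \right)} = 9 - \left(-17 - 3 \cdot 52^{2} + \frac{16}{52} - 1027\right) = 9 - \left(-17 - 8112 + 16 \cdot \frac{1}{52} - 1027\right) = 9 - \left(-17 - 8112 + \frac{4}{13} - 1027\right) = 9 - - \frac{119024}{13} = 9 + \frac{119024}{13} = \frac{119141}{13}$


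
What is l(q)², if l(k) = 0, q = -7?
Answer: 0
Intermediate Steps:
l(q)² = 0² = 0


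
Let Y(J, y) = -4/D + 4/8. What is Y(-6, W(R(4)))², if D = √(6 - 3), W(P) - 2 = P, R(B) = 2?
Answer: (8 - √3)²/12 ≈ 3.2739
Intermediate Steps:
W(P) = 2 + P
D = √3 ≈ 1.7320
Y(J, y) = ½ - 4*√3/3 (Y(J, y) = -4*√3/3 + 4/8 = -4*√3/3 + 4*(⅛) = -4*√3/3 + ½ = ½ - 4*√3/3)
Y(-6, W(R(4)))² = (½ - 4*√3/3)²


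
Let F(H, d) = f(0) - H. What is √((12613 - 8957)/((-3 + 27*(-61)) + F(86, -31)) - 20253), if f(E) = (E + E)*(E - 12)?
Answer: I*√953792686/217 ≈ 142.32*I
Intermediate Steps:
f(E) = 2*E*(-12 + E) (f(E) = (2*E)*(-12 + E) = 2*E*(-12 + E))
F(H, d) = -H (F(H, d) = 2*0*(-12 + 0) - H = 2*0*(-12) - H = 0 - H = -H)
√((12613 - 8957)/((-3 + 27*(-61)) + F(86, -31)) - 20253) = √((12613 - 8957)/((-3 + 27*(-61)) - 1*86) - 20253) = √(3656/((-3 - 1647) - 86) - 20253) = √(3656/(-1650 - 86) - 20253) = √(3656/(-1736) - 20253) = √(3656*(-1/1736) - 20253) = √(-457/217 - 20253) = √(-4395358/217) = I*√953792686/217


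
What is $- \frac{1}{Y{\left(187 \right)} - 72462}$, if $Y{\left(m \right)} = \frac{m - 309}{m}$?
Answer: $\frac{187}{13550516} \approx 1.38 \cdot 10^{-5}$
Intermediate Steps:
$Y{\left(m \right)} = \frac{-309 + m}{m}$
$- \frac{1}{Y{\left(187 \right)} - 72462} = - \frac{1}{\frac{-309 + 187}{187} - 72462} = - \frac{1}{\frac{1}{187} \left(-122\right) - 72462} = - \frac{1}{- \frac{122}{187} - 72462} = - \frac{1}{- \frac{13550516}{187}} = \left(-1\right) \left(- \frac{187}{13550516}\right) = \frac{187}{13550516}$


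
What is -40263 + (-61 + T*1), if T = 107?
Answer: -40217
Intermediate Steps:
-40263 + (-61 + T*1) = -40263 + (-61 + 107*1) = -40263 + (-61 + 107) = -40263 + 46 = -40217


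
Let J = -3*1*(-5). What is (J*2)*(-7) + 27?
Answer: -183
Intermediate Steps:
J = 15 (J = -3*(-5) = 15)
(J*2)*(-7) + 27 = (15*2)*(-7) + 27 = 30*(-7) + 27 = -210 + 27 = -183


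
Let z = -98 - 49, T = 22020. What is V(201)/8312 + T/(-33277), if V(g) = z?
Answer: -187921959/276598424 ≈ -0.67940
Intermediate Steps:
z = -147
V(g) = -147
V(201)/8312 + T/(-33277) = -147/8312 + 22020/(-33277) = -147*1/8312 + 22020*(-1/33277) = -147/8312 - 22020/33277 = -187921959/276598424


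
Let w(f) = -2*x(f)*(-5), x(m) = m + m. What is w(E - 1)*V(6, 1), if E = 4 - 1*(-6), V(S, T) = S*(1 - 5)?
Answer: -4320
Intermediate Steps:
x(m) = 2*m
V(S, T) = -4*S (V(S, T) = S*(-4) = -4*S)
E = 10 (E = 4 + 6 = 10)
w(f) = 20*f (w(f) = -4*f*(-5) = 20*f)
w(E - 1)*V(6, 1) = (20*(10 - 1))*(-4*6) = (20*9)*(-24) = 180*(-24) = -4320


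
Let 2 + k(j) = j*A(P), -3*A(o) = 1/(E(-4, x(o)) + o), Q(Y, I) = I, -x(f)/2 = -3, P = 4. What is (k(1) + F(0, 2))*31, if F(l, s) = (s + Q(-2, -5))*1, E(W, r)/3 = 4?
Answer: -7471/48 ≈ -155.65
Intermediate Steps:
x(f) = 6 (x(f) = -2*(-3) = 6)
E(W, r) = 12 (E(W, r) = 3*4 = 12)
A(o) = -1/(3*(12 + o))
F(l, s) = -5 + s (F(l, s) = (s - 5)*1 = (-5 + s)*1 = -5 + s)
k(j) = -2 - j/48 (k(j) = -2 + j*(-1/(36 + 3*4)) = -2 + j*(-1/(36 + 12)) = -2 + j*(-1/48) = -2 - j/48)
(k(1) + F(0, 2))*31 = ((-2 - 1/48*1) + (-5 + 2))*31 = ((-2 - 1/48) - 3)*31 = (-97/48 - 3)*31 = -241/48*31 = -7471/48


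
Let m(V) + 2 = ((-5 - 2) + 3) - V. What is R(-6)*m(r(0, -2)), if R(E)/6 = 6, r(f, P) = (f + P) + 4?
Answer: -288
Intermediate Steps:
r(f, P) = 4 + P + f (r(f, P) = (P + f) + 4 = 4 + P + f)
R(E) = 36 (R(E) = 6*6 = 36)
m(V) = -6 - V (m(V) = -2 + (((-5 - 2) + 3) - V) = -2 + ((-7 + 3) - V) = -2 + (-4 - V) = -6 - V)
R(-6)*m(r(0, -2)) = 36*(-6 - (4 - 2 + 0)) = 36*(-6 - 1*2) = 36*(-6 - 2) = 36*(-8) = -288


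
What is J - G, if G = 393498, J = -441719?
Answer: -835217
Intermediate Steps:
J - G = -441719 - 1*393498 = -441719 - 393498 = -835217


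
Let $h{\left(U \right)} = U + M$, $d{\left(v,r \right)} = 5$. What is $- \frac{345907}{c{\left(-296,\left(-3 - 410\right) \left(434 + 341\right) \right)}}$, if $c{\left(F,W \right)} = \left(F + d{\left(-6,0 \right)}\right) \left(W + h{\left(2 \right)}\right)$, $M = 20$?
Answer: $- \frac{345907}{93135423} \approx -0.003714$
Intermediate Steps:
$h{\left(U \right)} = 20 + U$ ($h{\left(U \right)} = U + 20 = 20 + U$)
$c{\left(F,W \right)} = \left(5 + F\right) \left(22 + W\right)$ ($c{\left(F,W \right)} = \left(F + 5\right) \left(W + \left(20 + 2\right)\right) = \left(5 + F\right) \left(W + 22\right) = \left(5 + F\right) \left(22 + W\right)$)
$- \frac{345907}{c{\left(-296,\left(-3 - 410\right) \left(434 + 341\right) \right)}} = - \frac{345907}{110 + 5 \left(-3 - 410\right) \left(434 + 341\right) + 22 \left(-296\right) - 296 \left(-3 - 410\right) \left(434 + 341\right)} = - \frac{345907}{110 + 5 \left(\left(-413\right) 775\right) - 6512 - 296 \left(\left(-413\right) 775\right)} = - \frac{345907}{110 + 5 \left(-320075\right) - 6512 - -94742200} = - \frac{345907}{110 - 1600375 - 6512 + 94742200} = - \frac{345907}{93135423}$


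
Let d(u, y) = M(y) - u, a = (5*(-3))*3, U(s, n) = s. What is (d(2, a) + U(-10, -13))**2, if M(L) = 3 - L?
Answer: 1296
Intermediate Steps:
a = -45 (a = -15*3 = -45)
d(u, y) = 3 - u - y (d(u, y) = (3 - y) - u = 3 - u - y)
(d(2, a) + U(-10, -13))**2 = ((3 - 1*2 - 1*(-45)) - 10)**2 = ((3 - 2 + 45) - 10)**2 = (46 - 10)**2 = 36**2 = 1296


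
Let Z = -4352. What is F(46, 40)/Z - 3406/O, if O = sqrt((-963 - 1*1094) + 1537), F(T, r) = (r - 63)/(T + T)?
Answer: 1/17408 + 131*I*sqrt(130)/10 ≈ 5.7445e-5 + 149.36*I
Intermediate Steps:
F(T, r) = (-63 + r)/(2*T) (F(T, r) = (-63 + r)/((2*T)) = (-63 + r)*(1/(2*T)) = (-63 + r)/(2*T))
O = 2*I*sqrt(130) (O = sqrt((-963 - 1094) + 1537) = sqrt(-2057 + 1537) = sqrt(-520) = 2*I*sqrt(130) ≈ 22.803*I)
F(46, 40)/Z - 3406/O = ((1/2)*(-63 + 40)/46)/(-4352) - 3406*(-I*sqrt(130)/260) = ((1/2)*(1/46)*(-23))*(-1/4352) - (-131)*I*sqrt(130)/10 = -1/4*(-1/4352) + 131*I*sqrt(130)/10 = 1/17408 + 131*I*sqrt(130)/10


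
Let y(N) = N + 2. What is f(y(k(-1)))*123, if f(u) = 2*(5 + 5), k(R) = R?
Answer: 2460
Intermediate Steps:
y(N) = 2 + N
f(u) = 20 (f(u) = 2*10 = 20)
f(y(k(-1)))*123 = 20*123 = 2460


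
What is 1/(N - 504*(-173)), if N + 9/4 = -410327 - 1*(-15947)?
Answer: -4/1228761 ≈ -3.2553e-6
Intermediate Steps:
N = -1577529/4 (N = -9/4 + (-410327 - 1*(-15947)) = -9/4 + (-410327 + 15947) = -9/4 - 394380 = -1577529/4 ≈ -3.9438e+5)
1/(N - 504*(-173)) = 1/(-1577529/4 - 504*(-173)) = 1/(-1577529/4 + 87192) = 1/(-1228761/4) = -4/1228761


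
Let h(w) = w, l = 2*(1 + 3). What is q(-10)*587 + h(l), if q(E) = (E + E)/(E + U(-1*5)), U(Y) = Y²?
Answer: -2324/3 ≈ -774.67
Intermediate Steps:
l = 8 (l = 2*4 = 8)
q(E) = 2*E/(25 + E) (q(E) = (E + E)/(E + (-1*5)²) = (2*E)/(E + (-5)²) = (2*E)/(E + 25) = (2*E)/(25 + E) = 2*E/(25 + E))
q(-10)*587 + h(l) = (2*(-10)/(25 - 10))*587 + 8 = (2*(-10)/15)*587 + 8 = (2*(-10)*(1/15))*587 + 8 = -4/3*587 + 8 = -2348/3 + 8 = -2324/3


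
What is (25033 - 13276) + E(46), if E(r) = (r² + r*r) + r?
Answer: 16035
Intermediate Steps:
E(r) = r + 2*r² (E(r) = (r² + r²) + r = 2*r² + r = r + 2*r²)
(25033 - 13276) + E(46) = (25033 - 13276) + 46*(1 + 2*46) = 11757 + 46*(1 + 92) = 11757 + 46*93 = 11757 + 4278 = 16035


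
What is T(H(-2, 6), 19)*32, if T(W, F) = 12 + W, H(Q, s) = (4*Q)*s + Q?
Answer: -1216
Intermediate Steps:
H(Q, s) = Q + 4*Q*s (H(Q, s) = 4*Q*s + Q = Q + 4*Q*s)
T(H(-2, 6), 19)*32 = (12 - 2*(1 + 4*6))*32 = (12 - 2*(1 + 24))*32 = (12 - 2*25)*32 = (12 - 50)*32 = -38*32 = -1216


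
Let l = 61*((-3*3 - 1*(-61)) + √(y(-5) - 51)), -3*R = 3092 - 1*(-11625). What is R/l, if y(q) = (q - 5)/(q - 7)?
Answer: -1530568/1008025 + 14717*I*√1806/3024075 ≈ -1.5184 + 0.20682*I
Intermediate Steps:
y(q) = (-5 + q)/(-7 + q)
R = -14717/3 (R = -(3092 - 1*(-11625))/3 = -(3092 + 11625)/3 = -⅓*14717 = -14717/3 ≈ -4905.7)
l = 3172 + 61*I*√1806/6 (l = 61*((-3*3 - 1*(-61)) + √((-5 - 5)/(-7 - 5) - 51)) = 61*((-9 + 61) + √(-10/(-12) - 51)) = 61*(52 + √(-1/12*(-10) - 51)) = 61*(52 + √(⅚ - 51)) = 61*(52 + √(-301/6)) = 61*(52 + I*√1806/6) = 3172 + 61*I*√1806/6 ≈ 3172.0 + 432.05*I)
R/l = -14717/(3*(3172 + 61*I*√1806/6))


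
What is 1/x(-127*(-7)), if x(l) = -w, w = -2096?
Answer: 1/2096 ≈ 0.00047710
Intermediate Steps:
x(l) = 2096 (x(l) = -1*(-2096) = 2096)
1/x(-127*(-7)) = 1/2096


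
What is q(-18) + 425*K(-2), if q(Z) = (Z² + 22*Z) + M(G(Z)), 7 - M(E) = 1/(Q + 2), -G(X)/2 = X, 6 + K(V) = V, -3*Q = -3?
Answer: -10396/3 ≈ -3465.3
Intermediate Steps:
Q = 1 (Q = -⅓*(-3) = 1)
K(V) = -6 + V
G(X) = -2*X
M(E) = 20/3 (M(E) = 7 - 1/(1 + 2) = 7 - 1/3 = 7 - 1*⅓ = 7 - ⅓ = 20/3)
q(Z) = 20/3 + Z² + 22*Z (q(Z) = (Z² + 22*Z) + 20/3 = 20/3 + Z² + 22*Z)
q(-18) + 425*K(-2) = (20/3 + (-18)² + 22*(-18)) + 425*(-6 - 2) = (20/3 + 324 - 396) + 425*(-8) = -196/3 - 3400 = -10396/3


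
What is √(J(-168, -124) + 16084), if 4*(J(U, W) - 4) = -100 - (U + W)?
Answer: 2*√4034 ≈ 127.03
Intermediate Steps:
J(U, W) = -21 - U/4 - W/4 (J(U, W) = 4 + (-100 - (U + W))/4 = 4 + (-100 + (-U - W))/4 = 4 + (-100 - U - W)/4 = 4 + (-25 - U/4 - W/4) = -21 - U/4 - W/4)
√(J(-168, -124) + 16084) = √((-21 - ¼*(-168) - ¼*(-124)) + 16084) = √((-21 + 42 + 31) + 16084) = √(52 + 16084) = √16136 = 2*√4034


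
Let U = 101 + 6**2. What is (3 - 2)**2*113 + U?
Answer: 250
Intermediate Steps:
U = 137 (U = 101 + 36 = 137)
(3 - 2)**2*113 + U = (3 - 2)**2*113 + 137 = 1**2*113 + 137 = 1*113 + 137 = 113 + 137 = 250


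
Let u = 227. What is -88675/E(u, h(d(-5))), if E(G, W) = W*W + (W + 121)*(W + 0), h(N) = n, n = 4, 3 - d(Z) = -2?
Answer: -88675/516 ≈ -171.85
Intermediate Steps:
d(Z) = 5 (d(Z) = 3 - 1*(-2) = 3 + 2 = 5)
h(N) = 4
E(G, W) = W² + W*(121 + W) (E(G, W) = W² + (121 + W)*W = W² + W*(121 + W))
-88675/E(u, h(d(-5))) = -88675*1/(4*(121 + 2*4)) = -88675*1/(4*(121 + 8)) = -88675/(4*129) = -88675/516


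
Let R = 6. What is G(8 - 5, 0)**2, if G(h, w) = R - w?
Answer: 36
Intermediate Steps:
G(h, w) = 6 - w
G(8 - 5, 0)**2 = (6 - 1*0)**2 = (6 + 0)**2 = 6**2 = 36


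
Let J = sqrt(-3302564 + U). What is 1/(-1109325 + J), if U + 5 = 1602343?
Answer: -369775/410201218617 - I*sqrt(188914)/410201218617 ≈ -9.0145e-7 - 1.0596e-9*I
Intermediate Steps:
U = 1602338 (U = -5 + 1602343 = 1602338)
J = 3*I*sqrt(188914) (J = sqrt(-3302564 + 1602338) = sqrt(-1700226) = 3*I*sqrt(188914) ≈ 1303.9*I)
1/(-1109325 + J) = 1/(-1109325 + 3*I*sqrt(188914))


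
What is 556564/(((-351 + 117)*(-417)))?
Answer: 278282/48789 ≈ 5.7038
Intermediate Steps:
556564/(((-351 + 117)*(-417))) = 556564/((-234*(-417))) = 556564/97578 = 556564*(1/97578) = 278282/48789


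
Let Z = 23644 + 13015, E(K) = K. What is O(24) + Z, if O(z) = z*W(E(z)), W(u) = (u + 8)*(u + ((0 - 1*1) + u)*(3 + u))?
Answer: 532019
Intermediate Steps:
Z = 36659
W(u) = (8 + u)*(u + (-1 + u)*(3 + u)) (W(u) = (8 + u)*(u + ((0 - 1) + u)*(3 + u)) = (8 + u)*(u + (-1 + u)*(3 + u)))
O(z) = z*(-24 + z³ + 11*z² + 21*z)
O(24) + Z = 24*(-24 + 24³ + 11*24² + 21*24) + 36659 = 24*(-24 + 13824 + 11*576 + 504) + 36659 = 24*(-24 + 13824 + 6336 + 504) + 36659 = 24*20640 + 36659 = 495360 + 36659 = 532019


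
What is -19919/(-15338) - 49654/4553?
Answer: -670901845/69833914 ≈ -9.6071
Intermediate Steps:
-19919/(-15338) - 49654/4553 = -19919*(-1/15338) - 49654*1/4553 = 19919/15338 - 49654/4553 = -670901845/69833914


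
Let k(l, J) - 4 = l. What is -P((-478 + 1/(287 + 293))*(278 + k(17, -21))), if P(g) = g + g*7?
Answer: 165788922/145 ≈ 1.1434e+6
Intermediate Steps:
k(l, J) = 4 + l
P(g) = 8*g (P(g) = g + 7*g = 8*g)
-P((-478 + 1/(287 + 293))*(278 + k(17, -21))) = -8*(-478 + 1/(287 + 293))*(278 + (4 + 17)) = -8*(-478 + 1/580)*(278 + 21) = -8*(-478 + 1/580)*299 = -8*(-277239/580*299) = -8*(-82894461)/580 = -1*(-165788922/145) = 165788922/145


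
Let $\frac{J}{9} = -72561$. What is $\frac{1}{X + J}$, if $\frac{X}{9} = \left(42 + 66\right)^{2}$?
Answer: $- \frac{1}{548073} \approx -1.8246 \cdot 10^{-6}$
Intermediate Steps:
$J = -653049$ ($J = 9 \left(-72561\right) = -653049$)
$X = 104976$ ($X = 9 \left(42 + 66\right)^{2} = 9 \cdot 108^{2} = 9 \cdot 11664 = 104976$)
$\frac{1}{X + J} = \frac{1}{104976 - 653049} = \frac{1}{-548073} = - \frac{1}{548073}$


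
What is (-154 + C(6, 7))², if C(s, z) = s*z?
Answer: 12544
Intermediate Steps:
(-154 + C(6, 7))² = (-154 + 6*7)² = (-154 + 42)² = (-112)² = 12544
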